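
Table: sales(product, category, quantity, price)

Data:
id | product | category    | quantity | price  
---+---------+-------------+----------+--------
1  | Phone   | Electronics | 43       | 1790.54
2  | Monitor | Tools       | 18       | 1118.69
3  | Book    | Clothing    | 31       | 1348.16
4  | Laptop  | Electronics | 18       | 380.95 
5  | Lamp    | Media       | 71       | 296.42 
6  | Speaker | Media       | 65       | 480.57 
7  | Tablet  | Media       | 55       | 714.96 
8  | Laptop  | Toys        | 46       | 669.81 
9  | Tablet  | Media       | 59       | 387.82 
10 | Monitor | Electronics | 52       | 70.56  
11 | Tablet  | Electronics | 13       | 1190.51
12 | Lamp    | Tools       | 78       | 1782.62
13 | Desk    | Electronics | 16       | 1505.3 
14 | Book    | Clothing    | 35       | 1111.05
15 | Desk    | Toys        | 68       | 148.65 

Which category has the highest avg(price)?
SELECT category, AVG(price) as val
FROM sales
GROUP BY category
ORDER BY val DESC
LIMIT 1

Result: Tools with avg(price) = 1450.66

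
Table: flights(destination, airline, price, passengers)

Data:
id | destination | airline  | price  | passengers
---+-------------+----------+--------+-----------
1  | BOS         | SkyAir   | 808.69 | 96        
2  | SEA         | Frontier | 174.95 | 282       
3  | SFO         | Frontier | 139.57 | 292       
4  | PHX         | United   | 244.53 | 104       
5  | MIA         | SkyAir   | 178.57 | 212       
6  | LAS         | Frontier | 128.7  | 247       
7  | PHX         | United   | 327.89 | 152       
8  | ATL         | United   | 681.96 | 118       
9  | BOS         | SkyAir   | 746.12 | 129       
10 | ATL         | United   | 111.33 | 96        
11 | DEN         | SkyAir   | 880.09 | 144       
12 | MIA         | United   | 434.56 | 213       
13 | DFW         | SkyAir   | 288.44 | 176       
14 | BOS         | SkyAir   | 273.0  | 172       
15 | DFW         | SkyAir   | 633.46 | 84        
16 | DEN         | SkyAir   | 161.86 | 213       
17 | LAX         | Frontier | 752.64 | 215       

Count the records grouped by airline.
SELECT airline, COUNT(*) as count
FROM flights
GROUP BY airline

Result:
  Frontier: 4
  SkyAir: 8
  United: 5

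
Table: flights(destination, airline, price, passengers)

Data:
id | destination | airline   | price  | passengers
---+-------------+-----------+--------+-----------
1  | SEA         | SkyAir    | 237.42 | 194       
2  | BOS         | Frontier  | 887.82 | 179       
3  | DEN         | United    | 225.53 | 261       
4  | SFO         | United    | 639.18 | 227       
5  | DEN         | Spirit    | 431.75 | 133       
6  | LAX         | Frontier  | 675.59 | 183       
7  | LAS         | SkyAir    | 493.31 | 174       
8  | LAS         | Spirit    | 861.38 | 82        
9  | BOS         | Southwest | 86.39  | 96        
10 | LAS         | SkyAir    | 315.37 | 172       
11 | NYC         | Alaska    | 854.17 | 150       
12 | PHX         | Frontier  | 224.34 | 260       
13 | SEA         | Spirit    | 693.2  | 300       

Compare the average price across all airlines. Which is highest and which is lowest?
SELECT airline, AVG(price)
FROM flights
GROUP BY airline
ORDER BY AVG(price)

All groups:
  Southwest: 86.39
  SkyAir: 348.70
  United: 432.36
  Frontier: 595.92
  Spirit: 662.11
  Alaska: 854.17

Highest: Alaska (854.17)
Lowest: Southwest (86.39)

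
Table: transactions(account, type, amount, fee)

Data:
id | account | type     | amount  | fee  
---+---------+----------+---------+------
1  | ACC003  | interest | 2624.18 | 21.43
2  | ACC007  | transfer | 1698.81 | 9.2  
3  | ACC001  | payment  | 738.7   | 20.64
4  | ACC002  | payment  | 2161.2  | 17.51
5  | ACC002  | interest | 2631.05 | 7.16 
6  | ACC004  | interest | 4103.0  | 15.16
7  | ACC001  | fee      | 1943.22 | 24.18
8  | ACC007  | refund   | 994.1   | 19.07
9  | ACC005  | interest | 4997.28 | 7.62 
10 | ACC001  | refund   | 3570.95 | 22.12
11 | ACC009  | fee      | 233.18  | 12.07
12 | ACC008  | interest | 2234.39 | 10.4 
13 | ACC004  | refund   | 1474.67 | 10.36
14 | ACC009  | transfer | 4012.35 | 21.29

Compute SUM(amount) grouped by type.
SELECT type, SUM(amount) as result
FROM transactions
GROUP BY type

Result:
  fee: 2176.40
  interest: 16589.90
  payment: 2899.90
  refund: 6039.72
  transfer: 5711.16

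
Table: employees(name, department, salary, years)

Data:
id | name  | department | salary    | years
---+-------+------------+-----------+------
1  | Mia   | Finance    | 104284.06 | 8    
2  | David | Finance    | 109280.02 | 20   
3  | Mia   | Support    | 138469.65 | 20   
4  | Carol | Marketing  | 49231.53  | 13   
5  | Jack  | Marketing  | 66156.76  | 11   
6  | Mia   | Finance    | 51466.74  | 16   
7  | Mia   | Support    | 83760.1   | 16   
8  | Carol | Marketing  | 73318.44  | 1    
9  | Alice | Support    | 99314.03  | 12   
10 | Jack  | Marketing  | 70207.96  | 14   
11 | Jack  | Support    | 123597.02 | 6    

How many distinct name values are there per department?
SELECT department, COUNT(DISTINCT name)
FROM employees
GROUP BY department

Result:
  Finance: 2 distinct
  Marketing: 2 distinct
  Support: 3 distinct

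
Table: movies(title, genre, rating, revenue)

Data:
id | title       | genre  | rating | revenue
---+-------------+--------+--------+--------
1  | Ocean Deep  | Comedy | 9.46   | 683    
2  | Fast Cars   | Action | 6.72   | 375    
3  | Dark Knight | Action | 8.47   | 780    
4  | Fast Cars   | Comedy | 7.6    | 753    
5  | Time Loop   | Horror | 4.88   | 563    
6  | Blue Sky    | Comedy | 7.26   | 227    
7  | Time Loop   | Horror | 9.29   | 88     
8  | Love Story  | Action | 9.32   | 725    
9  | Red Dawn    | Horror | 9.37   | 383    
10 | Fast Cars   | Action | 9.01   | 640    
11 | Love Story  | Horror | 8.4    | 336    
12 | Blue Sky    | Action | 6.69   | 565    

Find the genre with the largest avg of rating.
SELECT genre, AVG(rating) as val
FROM movies
GROUP BY genre
ORDER BY val DESC
LIMIT 1

Result: Comedy with avg(rating) = 8.11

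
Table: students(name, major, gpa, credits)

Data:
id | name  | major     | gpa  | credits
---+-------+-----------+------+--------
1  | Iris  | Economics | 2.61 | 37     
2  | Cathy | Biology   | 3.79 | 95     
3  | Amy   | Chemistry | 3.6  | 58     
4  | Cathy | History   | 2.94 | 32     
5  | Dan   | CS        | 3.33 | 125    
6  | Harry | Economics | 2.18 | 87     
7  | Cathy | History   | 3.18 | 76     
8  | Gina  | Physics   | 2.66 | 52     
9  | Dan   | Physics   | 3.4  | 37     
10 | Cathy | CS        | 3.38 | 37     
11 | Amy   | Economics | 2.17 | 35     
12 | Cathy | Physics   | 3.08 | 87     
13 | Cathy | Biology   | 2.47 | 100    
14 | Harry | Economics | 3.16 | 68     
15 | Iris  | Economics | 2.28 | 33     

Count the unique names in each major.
SELECT major, COUNT(DISTINCT name)
FROM students
GROUP BY major

Result:
  Biology: 1 distinct
  CS: 2 distinct
  Chemistry: 1 distinct
  Economics: 3 distinct
  History: 1 distinct
  Physics: 3 distinct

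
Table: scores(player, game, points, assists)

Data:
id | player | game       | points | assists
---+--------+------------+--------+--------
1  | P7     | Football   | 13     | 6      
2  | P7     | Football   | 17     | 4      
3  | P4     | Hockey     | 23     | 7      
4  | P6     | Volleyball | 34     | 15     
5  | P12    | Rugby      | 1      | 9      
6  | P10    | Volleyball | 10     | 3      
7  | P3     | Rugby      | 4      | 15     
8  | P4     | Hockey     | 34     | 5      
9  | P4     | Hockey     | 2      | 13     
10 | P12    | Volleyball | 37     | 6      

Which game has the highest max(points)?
SELECT game, MAX(points) as val
FROM scores
GROUP BY game
ORDER BY val DESC
LIMIT 1

Result: Volleyball with max(points) = 37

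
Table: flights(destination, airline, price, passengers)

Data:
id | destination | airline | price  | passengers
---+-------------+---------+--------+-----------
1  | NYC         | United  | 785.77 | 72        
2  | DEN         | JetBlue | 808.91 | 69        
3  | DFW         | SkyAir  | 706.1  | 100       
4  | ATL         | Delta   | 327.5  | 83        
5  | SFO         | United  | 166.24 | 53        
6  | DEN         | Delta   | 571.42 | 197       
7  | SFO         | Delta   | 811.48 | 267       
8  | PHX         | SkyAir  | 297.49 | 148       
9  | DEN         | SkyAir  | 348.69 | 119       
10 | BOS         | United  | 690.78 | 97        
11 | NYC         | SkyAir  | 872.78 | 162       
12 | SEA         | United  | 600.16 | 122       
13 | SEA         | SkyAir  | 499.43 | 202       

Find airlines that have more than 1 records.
SELECT airline, COUNT(*) as cnt
FROM flights
GROUP BY airline
HAVING COUNT(*) > 1

Result:
  Delta: 3
  SkyAir: 5
  United: 4

Note: HAVING filters groups after aggregation, WHERE filters rows before.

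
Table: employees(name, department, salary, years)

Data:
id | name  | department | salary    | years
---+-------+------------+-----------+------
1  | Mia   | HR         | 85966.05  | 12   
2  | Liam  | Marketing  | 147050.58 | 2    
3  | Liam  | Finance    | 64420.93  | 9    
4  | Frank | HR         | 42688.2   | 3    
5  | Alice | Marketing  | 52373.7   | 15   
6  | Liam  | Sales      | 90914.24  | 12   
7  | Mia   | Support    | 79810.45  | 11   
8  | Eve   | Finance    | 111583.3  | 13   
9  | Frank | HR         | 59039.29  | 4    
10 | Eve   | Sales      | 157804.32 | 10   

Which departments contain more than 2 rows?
SELECT department, COUNT(*) as cnt
FROM employees
GROUP BY department
HAVING COUNT(*) > 2

Result:
  HR: 3

Note: HAVING filters groups after aggregation, WHERE filters rows before.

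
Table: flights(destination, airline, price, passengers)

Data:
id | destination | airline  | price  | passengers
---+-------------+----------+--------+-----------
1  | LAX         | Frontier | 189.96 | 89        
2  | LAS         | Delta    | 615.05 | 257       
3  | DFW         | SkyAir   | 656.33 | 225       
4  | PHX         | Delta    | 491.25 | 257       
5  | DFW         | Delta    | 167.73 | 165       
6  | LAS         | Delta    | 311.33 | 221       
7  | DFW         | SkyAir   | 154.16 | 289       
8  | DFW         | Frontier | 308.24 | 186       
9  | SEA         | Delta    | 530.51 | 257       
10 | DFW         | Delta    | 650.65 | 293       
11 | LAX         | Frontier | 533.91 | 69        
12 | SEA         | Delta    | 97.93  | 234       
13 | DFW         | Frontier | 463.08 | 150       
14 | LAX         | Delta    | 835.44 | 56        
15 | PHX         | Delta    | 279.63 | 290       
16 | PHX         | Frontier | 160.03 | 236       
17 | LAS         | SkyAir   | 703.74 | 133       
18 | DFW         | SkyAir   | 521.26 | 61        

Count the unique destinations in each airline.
SELECT airline, COUNT(DISTINCT destination)
FROM flights
GROUP BY airline

Result:
  Delta: 5 distinct
  Frontier: 3 distinct
  SkyAir: 2 distinct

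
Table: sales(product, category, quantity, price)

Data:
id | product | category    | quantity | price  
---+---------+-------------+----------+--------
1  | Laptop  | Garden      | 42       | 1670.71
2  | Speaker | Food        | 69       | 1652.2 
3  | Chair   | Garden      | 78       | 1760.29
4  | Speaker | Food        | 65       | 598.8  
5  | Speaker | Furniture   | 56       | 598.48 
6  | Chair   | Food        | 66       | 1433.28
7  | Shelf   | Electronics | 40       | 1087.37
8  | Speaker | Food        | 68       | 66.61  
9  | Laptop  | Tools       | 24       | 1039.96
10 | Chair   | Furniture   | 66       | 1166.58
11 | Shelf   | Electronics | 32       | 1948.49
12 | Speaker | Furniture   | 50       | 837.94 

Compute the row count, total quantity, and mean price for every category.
SELECT category,
       COUNT(*) as cnt,
       SUM(quantity) as total_quantity,
       AVG(price) as avg_price
FROM sales
GROUP BY category

Result:
  Electronics: 2 records, 72 total quantity, 1517.93 avg price
  Food: 4 records, 268 total quantity, 937.72 avg price
  Furniture: 3 records, 172 total quantity, 867.67 avg price
  Garden: 2 records, 120 total quantity, 1715.50 avg price
  Tools: 1 records, 24 total quantity, 1039.96 avg price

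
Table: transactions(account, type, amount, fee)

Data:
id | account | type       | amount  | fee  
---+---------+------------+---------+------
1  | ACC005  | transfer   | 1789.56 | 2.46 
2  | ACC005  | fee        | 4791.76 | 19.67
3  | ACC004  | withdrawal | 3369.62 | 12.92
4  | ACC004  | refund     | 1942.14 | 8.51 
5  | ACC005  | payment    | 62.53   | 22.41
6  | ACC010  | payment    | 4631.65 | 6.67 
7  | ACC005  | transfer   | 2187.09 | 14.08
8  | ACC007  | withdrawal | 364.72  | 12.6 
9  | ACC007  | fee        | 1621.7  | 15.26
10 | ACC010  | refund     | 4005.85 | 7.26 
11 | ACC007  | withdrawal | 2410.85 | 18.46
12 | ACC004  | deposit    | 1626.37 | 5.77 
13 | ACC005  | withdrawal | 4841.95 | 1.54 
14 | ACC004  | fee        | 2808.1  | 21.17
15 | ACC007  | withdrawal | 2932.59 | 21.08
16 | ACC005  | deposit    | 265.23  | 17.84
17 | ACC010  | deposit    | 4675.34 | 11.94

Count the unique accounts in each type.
SELECT type, COUNT(DISTINCT account)
FROM transactions
GROUP BY type

Result:
  deposit: 3 distinct
  fee: 3 distinct
  payment: 2 distinct
  refund: 2 distinct
  transfer: 1 distinct
  withdrawal: 3 distinct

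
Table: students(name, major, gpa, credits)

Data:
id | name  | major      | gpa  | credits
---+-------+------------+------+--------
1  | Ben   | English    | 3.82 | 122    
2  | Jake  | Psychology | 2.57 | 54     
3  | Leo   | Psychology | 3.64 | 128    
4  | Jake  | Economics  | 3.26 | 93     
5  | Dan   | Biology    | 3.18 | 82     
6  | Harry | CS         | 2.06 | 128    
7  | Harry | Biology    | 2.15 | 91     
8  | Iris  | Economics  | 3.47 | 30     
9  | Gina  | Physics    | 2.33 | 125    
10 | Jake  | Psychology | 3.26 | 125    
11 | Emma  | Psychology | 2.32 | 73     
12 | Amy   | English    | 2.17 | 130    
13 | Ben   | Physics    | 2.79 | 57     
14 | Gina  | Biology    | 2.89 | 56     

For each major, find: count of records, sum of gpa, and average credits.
SELECT major,
       COUNT(*) as cnt,
       SUM(gpa) as total_gpa,
       AVG(credits) as avg_credits
FROM students
GROUP BY major

Result:
  Biology: 3 records, 8.22 total gpa, 76.33 avg credits
  CS: 1 records, 2.06 total gpa, 128.00 avg credits
  Economics: 2 records, 6.73 total gpa, 61.50 avg credits
  English: 2 records, 5.99 total gpa, 126.00 avg credits
  Physics: 2 records, 5.12 total gpa, 91.00 avg credits
  Psychology: 4 records, 11.79 total gpa, 95.00 avg credits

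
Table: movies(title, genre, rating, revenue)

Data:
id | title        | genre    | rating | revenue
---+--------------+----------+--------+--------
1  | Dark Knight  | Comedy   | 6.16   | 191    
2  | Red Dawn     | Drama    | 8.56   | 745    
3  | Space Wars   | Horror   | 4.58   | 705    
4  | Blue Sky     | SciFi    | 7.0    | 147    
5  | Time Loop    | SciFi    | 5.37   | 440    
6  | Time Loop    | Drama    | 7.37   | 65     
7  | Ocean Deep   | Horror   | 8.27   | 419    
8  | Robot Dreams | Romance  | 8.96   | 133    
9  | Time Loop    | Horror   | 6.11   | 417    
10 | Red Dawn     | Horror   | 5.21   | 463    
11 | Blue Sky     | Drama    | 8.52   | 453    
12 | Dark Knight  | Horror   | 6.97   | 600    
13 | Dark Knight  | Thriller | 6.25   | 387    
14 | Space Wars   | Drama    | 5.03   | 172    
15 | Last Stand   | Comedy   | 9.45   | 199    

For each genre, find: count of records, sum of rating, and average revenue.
SELECT genre,
       COUNT(*) as cnt,
       SUM(rating) as total_rating,
       AVG(revenue) as avg_revenue
FROM movies
GROUP BY genre

Result:
  Comedy: 2 records, 15.61 total rating, 195.00 avg revenue
  Drama: 4 records, 29.48 total rating, 358.75 avg revenue
  Horror: 5 records, 31.14 total rating, 520.80 avg revenue
  Romance: 1 records, 8.96 total rating, 133.00 avg revenue
  SciFi: 2 records, 12.37 total rating, 293.50 avg revenue
  Thriller: 1 records, 6.25 total rating, 387.00 avg revenue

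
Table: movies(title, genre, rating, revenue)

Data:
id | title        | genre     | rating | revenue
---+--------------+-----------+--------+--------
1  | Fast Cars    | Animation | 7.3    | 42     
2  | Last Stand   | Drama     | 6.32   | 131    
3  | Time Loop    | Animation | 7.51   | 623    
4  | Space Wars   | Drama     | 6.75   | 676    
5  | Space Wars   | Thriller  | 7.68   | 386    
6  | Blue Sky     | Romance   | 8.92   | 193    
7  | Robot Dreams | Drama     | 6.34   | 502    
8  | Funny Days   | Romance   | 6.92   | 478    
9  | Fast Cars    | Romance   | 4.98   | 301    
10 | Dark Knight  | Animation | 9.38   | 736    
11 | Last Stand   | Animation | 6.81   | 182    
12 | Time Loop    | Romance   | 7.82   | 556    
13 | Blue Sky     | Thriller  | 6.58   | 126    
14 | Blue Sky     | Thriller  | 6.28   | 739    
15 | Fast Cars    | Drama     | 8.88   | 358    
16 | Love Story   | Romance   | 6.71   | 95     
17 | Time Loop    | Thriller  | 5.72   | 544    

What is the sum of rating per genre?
SELECT genre, SUM(rating) as result
FROM movies
GROUP BY genre

Result:
  Animation: 31.00
  Drama: 28.29
  Romance: 35.35
  Thriller: 26.26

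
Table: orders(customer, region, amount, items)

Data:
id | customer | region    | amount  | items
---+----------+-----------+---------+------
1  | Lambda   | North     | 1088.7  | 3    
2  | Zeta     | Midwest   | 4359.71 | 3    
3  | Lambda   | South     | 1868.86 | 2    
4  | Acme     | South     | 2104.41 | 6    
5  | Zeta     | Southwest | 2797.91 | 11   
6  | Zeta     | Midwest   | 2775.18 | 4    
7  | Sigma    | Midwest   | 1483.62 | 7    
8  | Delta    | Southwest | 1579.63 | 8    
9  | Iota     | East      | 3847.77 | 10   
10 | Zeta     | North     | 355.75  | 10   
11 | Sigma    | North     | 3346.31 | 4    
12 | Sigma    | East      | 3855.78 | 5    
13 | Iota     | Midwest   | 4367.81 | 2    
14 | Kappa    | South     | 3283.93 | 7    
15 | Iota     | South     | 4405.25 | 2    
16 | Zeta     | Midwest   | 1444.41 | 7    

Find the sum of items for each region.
SELECT region, SUM(items) as result
FROM orders
GROUP BY region

Result:
  East: 15
  Midwest: 23
  North: 17
  South: 17
  Southwest: 19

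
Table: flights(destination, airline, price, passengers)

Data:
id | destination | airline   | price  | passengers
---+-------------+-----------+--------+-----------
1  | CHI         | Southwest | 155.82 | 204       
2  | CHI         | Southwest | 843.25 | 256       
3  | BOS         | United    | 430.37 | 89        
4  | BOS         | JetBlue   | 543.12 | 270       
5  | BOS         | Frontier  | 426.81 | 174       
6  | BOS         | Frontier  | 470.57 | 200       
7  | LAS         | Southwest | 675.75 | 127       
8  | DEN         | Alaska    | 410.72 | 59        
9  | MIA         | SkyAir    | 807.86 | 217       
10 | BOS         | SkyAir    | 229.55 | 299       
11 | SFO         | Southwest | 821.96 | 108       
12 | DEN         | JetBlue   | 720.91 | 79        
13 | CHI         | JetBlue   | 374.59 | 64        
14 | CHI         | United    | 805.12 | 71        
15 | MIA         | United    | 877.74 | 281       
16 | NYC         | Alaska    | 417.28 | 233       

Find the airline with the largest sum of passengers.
SELECT airline, SUM(passengers) as val
FROM flights
GROUP BY airline
ORDER BY val DESC
LIMIT 1

Result: Southwest with sum(passengers) = 695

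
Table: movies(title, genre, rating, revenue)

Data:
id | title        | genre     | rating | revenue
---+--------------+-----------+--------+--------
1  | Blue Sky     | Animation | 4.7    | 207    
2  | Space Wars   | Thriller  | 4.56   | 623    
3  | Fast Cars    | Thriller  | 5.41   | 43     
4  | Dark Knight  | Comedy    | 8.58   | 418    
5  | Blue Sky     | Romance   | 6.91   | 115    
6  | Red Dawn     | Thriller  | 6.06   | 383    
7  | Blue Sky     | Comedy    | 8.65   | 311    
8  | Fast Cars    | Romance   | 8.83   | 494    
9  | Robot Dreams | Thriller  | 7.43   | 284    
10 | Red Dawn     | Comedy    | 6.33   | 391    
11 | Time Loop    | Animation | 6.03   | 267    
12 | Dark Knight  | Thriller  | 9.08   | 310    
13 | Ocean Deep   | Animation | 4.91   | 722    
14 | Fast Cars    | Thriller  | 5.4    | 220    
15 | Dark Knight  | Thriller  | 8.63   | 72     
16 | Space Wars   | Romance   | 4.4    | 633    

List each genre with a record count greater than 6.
SELECT genre, COUNT(*) as cnt
FROM movies
GROUP BY genre
HAVING COUNT(*) > 6

Result:
  Thriller: 7

Note: HAVING filters groups after aggregation, WHERE filters rows before.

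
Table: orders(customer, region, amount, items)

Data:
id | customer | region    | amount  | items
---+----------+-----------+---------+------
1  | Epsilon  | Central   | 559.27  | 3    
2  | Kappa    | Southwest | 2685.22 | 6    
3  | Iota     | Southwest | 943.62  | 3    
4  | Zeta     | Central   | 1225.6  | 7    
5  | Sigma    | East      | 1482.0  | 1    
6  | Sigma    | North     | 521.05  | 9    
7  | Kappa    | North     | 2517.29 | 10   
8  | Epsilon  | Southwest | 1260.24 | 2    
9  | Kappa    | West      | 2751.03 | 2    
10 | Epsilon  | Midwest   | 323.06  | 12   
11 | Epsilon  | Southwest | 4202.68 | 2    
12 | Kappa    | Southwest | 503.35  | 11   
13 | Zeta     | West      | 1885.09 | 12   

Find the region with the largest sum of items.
SELECT region, SUM(items) as val
FROM orders
GROUP BY region
ORDER BY val DESC
LIMIT 1

Result: Southwest with sum(items) = 24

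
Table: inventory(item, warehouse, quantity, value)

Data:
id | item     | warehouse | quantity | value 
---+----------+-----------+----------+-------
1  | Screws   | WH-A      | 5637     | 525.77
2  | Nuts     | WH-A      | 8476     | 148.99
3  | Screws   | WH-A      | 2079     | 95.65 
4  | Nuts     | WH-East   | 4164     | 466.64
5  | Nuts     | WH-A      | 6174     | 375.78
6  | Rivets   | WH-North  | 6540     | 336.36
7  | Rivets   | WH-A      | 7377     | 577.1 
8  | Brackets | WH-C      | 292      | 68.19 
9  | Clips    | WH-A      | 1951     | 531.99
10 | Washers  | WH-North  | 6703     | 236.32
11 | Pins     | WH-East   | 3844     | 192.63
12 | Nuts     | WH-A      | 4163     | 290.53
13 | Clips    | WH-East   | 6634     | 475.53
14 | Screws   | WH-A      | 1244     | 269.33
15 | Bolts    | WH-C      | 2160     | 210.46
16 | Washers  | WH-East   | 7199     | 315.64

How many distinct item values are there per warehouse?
SELECT warehouse, COUNT(DISTINCT item)
FROM inventory
GROUP BY warehouse

Result:
  WH-A: 4 distinct
  WH-C: 2 distinct
  WH-East: 4 distinct
  WH-North: 2 distinct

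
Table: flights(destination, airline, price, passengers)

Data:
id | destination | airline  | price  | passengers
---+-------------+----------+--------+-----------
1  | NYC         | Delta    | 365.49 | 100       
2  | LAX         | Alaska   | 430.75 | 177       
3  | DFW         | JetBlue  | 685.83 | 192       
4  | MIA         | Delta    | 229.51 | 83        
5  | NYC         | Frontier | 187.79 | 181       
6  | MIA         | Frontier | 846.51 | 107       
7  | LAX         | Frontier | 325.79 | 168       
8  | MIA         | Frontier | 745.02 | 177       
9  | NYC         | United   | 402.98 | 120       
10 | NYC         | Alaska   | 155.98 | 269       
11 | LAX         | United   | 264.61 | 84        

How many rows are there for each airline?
SELECT airline, COUNT(*) as count
FROM flights
GROUP BY airline

Result:
  Alaska: 2
  Delta: 2
  Frontier: 4
  JetBlue: 1
  United: 2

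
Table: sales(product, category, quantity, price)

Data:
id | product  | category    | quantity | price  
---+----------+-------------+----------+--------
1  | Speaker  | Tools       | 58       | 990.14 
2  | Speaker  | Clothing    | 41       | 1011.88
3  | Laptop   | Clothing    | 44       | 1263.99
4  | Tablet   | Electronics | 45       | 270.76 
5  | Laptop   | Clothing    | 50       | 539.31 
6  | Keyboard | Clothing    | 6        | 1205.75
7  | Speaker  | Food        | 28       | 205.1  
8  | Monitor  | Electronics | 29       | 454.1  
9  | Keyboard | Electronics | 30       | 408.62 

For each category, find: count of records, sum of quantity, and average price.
SELECT category,
       COUNT(*) as cnt,
       SUM(quantity) as total_quantity,
       AVG(price) as avg_price
FROM sales
GROUP BY category

Result:
  Clothing: 4 records, 141 total quantity, 1005.23 avg price
  Electronics: 3 records, 104 total quantity, 377.83 avg price
  Food: 1 records, 28 total quantity, 205.10 avg price
  Tools: 1 records, 58 total quantity, 990.14 avg price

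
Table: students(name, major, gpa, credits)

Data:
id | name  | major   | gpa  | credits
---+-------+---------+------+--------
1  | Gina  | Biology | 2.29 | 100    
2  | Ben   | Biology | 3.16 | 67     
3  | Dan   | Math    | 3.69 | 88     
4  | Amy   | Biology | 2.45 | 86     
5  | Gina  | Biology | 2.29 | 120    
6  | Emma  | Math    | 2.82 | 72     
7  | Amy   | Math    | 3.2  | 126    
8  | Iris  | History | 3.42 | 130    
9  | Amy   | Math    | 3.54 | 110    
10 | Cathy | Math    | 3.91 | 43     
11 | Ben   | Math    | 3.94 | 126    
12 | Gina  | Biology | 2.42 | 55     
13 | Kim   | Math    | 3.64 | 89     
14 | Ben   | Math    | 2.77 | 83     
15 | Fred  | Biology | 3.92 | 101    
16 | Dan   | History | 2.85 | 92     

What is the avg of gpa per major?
SELECT major, AVG(gpa) as result
FROM students
GROUP BY major

Result:
  Biology: 2.76
  History: 3.14
  Math: 3.44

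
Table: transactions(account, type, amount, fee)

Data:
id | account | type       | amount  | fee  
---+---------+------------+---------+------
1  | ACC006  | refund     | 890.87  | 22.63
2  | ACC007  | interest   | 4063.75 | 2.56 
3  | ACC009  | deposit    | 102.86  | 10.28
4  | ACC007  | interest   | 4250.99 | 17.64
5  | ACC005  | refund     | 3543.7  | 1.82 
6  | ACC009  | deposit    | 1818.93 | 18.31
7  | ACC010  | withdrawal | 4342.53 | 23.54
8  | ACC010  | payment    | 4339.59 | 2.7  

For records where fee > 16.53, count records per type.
SELECT type, COUNT(*)
FROM transactions
WHERE fee > 16.53
GROUP BY type

Note: WHERE filters rows before grouping.

Result:
  deposit: 1
  interest: 1
  refund: 1
  withdrawal: 1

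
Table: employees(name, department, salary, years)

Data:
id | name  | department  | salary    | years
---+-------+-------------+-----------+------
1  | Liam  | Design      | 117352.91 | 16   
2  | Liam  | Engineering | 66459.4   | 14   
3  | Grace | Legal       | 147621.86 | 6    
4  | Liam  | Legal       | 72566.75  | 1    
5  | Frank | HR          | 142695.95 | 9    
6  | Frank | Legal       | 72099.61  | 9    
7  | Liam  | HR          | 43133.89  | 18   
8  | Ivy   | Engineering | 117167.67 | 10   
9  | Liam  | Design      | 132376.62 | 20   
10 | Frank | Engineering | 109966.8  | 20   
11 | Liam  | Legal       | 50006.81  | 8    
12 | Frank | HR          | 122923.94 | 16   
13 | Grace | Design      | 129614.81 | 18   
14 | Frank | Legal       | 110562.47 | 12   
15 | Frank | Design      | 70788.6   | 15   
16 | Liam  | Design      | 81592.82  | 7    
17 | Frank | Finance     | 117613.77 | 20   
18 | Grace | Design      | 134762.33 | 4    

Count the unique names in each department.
SELECT department, COUNT(DISTINCT name)
FROM employees
GROUP BY department

Result:
  Design: 3 distinct
  Engineering: 3 distinct
  Finance: 1 distinct
  HR: 2 distinct
  Legal: 3 distinct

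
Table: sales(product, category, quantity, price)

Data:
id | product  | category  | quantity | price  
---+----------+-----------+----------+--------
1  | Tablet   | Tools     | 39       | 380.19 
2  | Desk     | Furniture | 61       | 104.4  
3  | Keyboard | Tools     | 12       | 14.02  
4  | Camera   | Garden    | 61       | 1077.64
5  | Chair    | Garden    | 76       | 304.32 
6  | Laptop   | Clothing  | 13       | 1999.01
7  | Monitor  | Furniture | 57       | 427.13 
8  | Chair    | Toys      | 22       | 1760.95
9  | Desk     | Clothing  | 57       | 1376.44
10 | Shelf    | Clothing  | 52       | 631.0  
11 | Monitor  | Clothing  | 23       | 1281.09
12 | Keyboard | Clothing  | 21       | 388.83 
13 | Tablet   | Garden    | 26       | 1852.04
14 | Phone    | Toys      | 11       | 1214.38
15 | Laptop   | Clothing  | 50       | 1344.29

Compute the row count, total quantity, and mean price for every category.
SELECT category,
       COUNT(*) as cnt,
       SUM(quantity) as total_quantity,
       AVG(price) as avg_price
FROM sales
GROUP BY category

Result:
  Clothing: 6 records, 216 total quantity, 1170.11 avg price
  Furniture: 2 records, 118 total quantity, 265.77 avg price
  Garden: 3 records, 163 total quantity, 1078.00 avg price
  Tools: 2 records, 51 total quantity, 197.11 avg price
  Toys: 2 records, 33 total quantity, 1487.67 avg price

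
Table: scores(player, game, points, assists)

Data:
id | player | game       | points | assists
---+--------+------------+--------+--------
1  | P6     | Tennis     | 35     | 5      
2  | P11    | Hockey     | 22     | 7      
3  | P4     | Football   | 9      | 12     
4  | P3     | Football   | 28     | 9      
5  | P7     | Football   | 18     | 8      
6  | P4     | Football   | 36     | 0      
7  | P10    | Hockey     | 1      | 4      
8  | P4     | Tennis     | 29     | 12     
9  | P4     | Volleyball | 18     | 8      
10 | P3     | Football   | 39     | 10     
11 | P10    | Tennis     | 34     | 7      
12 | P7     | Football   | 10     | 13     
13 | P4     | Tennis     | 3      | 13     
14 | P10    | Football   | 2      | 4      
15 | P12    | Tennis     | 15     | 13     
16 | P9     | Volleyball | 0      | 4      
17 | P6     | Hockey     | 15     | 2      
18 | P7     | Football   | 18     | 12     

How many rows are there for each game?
SELECT game, COUNT(*) as count
FROM scores
GROUP BY game

Result:
  Football: 8
  Hockey: 3
  Tennis: 5
  Volleyball: 2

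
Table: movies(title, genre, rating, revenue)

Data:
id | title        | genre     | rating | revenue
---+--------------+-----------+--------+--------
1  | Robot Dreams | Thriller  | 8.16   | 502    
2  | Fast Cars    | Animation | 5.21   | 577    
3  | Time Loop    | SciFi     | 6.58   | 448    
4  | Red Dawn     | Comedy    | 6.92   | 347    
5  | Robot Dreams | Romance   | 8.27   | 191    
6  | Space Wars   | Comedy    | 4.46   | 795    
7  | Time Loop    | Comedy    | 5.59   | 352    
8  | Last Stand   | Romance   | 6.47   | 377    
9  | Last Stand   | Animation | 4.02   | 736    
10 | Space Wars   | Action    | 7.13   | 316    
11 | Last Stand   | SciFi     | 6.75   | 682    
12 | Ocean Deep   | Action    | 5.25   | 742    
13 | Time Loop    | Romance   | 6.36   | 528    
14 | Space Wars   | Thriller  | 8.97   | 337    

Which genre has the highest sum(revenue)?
SELECT genre, SUM(revenue) as val
FROM movies
GROUP BY genre
ORDER BY val DESC
LIMIT 1

Result: Comedy with sum(revenue) = 1494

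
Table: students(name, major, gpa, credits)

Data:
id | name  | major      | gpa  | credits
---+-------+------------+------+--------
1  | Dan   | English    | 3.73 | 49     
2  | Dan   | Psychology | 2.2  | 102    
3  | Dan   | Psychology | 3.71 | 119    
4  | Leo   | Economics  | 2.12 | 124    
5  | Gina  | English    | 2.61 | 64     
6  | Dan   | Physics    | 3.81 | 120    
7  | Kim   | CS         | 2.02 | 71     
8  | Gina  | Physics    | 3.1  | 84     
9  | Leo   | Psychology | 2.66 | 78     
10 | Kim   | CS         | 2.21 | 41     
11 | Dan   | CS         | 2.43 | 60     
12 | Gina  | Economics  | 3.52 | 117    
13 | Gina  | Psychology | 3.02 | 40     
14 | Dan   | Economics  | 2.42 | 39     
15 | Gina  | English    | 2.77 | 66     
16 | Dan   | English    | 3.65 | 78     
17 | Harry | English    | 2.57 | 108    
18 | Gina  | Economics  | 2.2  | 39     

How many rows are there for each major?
SELECT major, COUNT(*) as count
FROM students
GROUP BY major

Result:
  CS: 3
  Economics: 4
  English: 5
  Physics: 2
  Psychology: 4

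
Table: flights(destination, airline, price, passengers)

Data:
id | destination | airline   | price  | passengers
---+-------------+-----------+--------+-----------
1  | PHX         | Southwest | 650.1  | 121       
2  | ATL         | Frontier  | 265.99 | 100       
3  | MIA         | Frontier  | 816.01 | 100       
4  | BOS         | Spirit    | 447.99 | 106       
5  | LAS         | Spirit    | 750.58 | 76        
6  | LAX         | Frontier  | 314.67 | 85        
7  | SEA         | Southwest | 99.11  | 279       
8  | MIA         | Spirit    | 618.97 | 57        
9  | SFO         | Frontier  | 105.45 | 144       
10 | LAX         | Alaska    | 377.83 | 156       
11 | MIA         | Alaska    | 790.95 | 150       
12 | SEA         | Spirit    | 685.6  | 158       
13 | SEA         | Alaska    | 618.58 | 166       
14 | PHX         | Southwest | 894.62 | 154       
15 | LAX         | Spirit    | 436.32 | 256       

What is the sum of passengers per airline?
SELECT airline, SUM(passengers) as result
FROM flights
GROUP BY airline

Result:
  Alaska: 472
  Frontier: 429
  Southwest: 554
  Spirit: 653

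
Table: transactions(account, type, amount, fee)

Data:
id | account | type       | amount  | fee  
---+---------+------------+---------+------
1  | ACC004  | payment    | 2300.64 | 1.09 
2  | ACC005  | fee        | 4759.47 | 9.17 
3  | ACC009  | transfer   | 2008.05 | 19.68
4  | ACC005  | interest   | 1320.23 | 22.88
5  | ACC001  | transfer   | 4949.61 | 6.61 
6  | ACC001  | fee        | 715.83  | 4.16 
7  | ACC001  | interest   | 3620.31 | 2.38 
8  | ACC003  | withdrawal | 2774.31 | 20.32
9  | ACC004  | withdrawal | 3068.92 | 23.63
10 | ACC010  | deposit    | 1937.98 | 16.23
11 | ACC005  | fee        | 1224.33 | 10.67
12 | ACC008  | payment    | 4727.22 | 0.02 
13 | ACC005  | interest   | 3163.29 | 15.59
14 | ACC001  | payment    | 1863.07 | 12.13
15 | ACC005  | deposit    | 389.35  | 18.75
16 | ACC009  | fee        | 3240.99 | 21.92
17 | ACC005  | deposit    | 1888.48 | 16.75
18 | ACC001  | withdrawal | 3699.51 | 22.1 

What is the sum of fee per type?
SELECT type, SUM(fee) as result
FROM transactions
GROUP BY type

Result:
  deposit: 51.73
  fee: 45.92
  interest: 40.85
  payment: 13.24
  transfer: 26.29
  withdrawal: 66.05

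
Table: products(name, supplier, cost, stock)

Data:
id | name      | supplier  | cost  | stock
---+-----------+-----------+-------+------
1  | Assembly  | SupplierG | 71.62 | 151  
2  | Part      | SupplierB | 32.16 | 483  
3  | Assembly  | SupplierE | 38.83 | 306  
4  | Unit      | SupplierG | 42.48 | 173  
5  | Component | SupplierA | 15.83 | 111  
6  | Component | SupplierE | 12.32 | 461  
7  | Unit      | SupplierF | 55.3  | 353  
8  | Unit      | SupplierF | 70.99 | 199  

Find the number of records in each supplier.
SELECT supplier, COUNT(*) as count
FROM products
GROUP BY supplier

Result:
  SupplierA: 1
  SupplierB: 1
  SupplierE: 2
  SupplierF: 2
  SupplierG: 2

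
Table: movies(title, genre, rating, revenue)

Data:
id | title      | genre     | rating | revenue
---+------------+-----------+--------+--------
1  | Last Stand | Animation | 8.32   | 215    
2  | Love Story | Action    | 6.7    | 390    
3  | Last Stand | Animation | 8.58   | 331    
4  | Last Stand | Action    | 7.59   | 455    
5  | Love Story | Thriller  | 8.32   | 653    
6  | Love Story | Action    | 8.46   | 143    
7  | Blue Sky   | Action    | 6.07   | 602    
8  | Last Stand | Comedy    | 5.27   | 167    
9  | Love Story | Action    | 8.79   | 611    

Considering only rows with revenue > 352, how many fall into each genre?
SELECT genre, COUNT(*)
FROM movies
WHERE revenue > 352
GROUP BY genre

Note: WHERE filters rows before grouping.

Result:
  Action: 4
  Thriller: 1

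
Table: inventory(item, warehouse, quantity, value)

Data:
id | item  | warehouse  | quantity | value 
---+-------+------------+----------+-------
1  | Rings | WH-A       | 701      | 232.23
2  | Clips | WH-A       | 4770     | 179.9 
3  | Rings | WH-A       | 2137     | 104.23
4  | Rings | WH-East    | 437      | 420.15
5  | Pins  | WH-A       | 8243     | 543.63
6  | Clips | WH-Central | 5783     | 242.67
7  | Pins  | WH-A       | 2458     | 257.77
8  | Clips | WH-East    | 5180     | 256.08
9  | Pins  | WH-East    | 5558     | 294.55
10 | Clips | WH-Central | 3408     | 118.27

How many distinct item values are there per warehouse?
SELECT warehouse, COUNT(DISTINCT item)
FROM inventory
GROUP BY warehouse

Result:
  WH-A: 3 distinct
  WH-Central: 1 distinct
  WH-East: 3 distinct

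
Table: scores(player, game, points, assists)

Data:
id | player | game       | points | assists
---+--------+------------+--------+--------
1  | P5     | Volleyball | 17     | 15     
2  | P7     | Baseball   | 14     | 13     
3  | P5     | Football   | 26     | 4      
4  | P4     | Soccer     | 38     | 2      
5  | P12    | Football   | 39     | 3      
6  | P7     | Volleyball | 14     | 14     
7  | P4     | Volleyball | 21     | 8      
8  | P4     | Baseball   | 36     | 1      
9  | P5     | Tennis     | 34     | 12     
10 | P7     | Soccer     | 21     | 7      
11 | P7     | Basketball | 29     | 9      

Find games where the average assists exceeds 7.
SELECT game, AVG(assists)
FROM scores
GROUP BY game
HAVING AVG(assists) > 7

Result:
  Basketball: avg=9.00
  Tennis: avg=12.00
  Volleyball: avg=12.33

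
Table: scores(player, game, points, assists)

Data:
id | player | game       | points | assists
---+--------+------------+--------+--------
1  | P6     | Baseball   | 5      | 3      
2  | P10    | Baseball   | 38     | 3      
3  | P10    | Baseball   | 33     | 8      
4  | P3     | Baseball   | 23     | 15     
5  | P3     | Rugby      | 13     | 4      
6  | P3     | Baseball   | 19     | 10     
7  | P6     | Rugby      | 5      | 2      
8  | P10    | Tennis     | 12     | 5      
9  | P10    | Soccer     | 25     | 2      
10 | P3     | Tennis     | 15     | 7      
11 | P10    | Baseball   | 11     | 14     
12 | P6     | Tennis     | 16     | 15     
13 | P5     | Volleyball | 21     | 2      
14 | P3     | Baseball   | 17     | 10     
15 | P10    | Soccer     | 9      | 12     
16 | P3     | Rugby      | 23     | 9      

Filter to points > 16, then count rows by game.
SELECT game, COUNT(*)
FROM scores
WHERE points > 16
GROUP BY game

Note: WHERE filters rows before grouping.

Result:
  Baseball: 5
  Rugby: 1
  Soccer: 1
  Volleyball: 1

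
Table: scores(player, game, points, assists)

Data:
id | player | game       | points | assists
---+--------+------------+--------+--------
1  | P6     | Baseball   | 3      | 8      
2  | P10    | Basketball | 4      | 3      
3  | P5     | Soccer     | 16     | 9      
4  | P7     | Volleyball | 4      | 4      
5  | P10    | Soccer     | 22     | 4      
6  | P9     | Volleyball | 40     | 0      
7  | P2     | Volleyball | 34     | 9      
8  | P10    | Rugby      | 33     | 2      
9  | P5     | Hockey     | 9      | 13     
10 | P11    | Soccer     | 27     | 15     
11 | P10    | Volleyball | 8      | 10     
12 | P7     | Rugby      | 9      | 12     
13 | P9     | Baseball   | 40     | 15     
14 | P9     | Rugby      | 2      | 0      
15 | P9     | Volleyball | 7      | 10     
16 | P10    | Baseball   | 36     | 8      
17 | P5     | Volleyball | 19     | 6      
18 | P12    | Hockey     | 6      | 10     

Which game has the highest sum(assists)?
SELECT game, SUM(assists) as val
FROM scores
GROUP BY game
ORDER BY val DESC
LIMIT 1

Result: Volleyball with sum(assists) = 39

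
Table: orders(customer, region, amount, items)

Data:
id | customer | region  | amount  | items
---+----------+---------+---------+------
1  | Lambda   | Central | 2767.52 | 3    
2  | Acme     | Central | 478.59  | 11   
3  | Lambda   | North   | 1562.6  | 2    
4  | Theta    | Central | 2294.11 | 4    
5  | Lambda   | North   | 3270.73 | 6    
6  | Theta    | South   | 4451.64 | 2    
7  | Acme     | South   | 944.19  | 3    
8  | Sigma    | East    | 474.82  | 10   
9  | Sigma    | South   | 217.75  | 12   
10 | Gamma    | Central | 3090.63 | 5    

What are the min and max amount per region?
SELECT region, MIN(amount), MAX(amount)
FROM orders
GROUP BY region

Result:
  Central: min=478.59, max=3090.63
  East: min=474.82, max=474.82
  North: min=1562.60, max=3270.73
  South: min=217.75, max=4451.64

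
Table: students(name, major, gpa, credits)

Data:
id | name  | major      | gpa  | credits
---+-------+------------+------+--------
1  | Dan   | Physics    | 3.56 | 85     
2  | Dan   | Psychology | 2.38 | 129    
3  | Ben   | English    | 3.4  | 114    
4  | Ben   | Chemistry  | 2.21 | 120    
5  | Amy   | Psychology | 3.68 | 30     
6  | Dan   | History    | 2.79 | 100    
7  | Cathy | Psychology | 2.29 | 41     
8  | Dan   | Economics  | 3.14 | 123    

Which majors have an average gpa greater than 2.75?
SELECT major, AVG(gpa)
FROM students
GROUP BY major
HAVING AVG(gpa) > 2.75

Result:
  Economics: avg=3.14
  English: avg=3.40
  History: avg=2.79
  Physics: avg=3.56
  Psychology: avg=2.78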